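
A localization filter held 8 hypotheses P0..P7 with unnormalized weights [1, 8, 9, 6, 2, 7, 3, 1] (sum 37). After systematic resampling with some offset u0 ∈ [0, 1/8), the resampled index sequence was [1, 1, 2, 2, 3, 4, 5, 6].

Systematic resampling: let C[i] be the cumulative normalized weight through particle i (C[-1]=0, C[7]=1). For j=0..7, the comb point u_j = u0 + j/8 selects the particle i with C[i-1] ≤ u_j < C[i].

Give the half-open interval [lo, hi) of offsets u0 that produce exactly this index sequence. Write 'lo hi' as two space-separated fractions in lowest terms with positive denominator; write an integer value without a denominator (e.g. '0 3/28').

1/37 23/296

C = [1/37, 9/37, 18/37, 24/37, 26/37, 33/37, 36/37, 1]
j=0 picked index 1: u0 ∈ [1/37, 9/37)
j=1 picked index 1: u0 ∈ [-29/296, 35/296)
j=2 picked index 2: u0 ∈ [-1/148, 35/148)
j=3 picked index 2: u0 ∈ [-39/296, 33/296)
j=4 picked index 3: u0 ∈ [-1/74, 11/74)
j=5 picked index 4: u0 ∈ [7/296, 23/296)
j=6 picked index 5: u0 ∈ [-7/148, 21/148)
j=7 picked index 6: u0 ∈ [5/296, 29/296)
intersection: [1/37, 23/296)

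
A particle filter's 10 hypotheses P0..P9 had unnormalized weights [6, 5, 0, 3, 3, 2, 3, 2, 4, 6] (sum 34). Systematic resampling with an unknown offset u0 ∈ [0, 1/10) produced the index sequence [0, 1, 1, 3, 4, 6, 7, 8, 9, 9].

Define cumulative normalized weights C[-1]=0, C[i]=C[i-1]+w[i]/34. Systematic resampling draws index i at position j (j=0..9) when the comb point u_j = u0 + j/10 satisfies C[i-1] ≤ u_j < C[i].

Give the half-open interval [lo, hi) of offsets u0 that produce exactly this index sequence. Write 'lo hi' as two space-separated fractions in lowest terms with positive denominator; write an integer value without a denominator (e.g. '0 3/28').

13/170 1/10

C = [3/17, 11/34, 11/34, 7/17, 1/2, 19/34, 11/17, 12/17, 14/17, 1]
j=0 picked index 0: u0 ∈ [0, 3/17)
j=1 picked index 1: u0 ∈ [13/170, 19/85)
j=2 picked index 1: u0 ∈ [-2/85, 21/170)
j=3 picked index 3: u0 ∈ [2/85, 19/170)
j=4 picked index 4: u0 ∈ [1/85, 1/10)
j=5 picked index 6: u0 ∈ [1/17, 5/34)
j=6 picked index 7: u0 ∈ [4/85, 9/85)
j=7 picked index 8: u0 ∈ [1/170, 21/170)
j=8 picked index 9: u0 ∈ [2/85, 1/5)
j=9 picked index 9: u0 ∈ [-13/170, 1/10)
intersection: [13/170, 1/10)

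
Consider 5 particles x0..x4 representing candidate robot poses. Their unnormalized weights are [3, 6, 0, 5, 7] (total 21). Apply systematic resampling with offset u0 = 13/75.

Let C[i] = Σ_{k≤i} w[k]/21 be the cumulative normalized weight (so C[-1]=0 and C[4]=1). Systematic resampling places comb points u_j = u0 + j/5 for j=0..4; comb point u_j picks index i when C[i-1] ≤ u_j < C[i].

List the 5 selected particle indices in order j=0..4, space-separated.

1 1 3 4 4

C = [1/7, 3/7, 3/7, 2/3, 1]
j=0: u_0=13/75 ∈ [1/7, 3/7) → index 1
j=1: u_1=28/75 ∈ [1/7, 3/7) → index 1
j=2: u_2=43/75 ∈ [3/7, 2/3) → index 3
j=3: u_3=58/75 ∈ [2/3, 1) → index 4
j=4: u_4=73/75 ∈ [2/3, 1) → index 4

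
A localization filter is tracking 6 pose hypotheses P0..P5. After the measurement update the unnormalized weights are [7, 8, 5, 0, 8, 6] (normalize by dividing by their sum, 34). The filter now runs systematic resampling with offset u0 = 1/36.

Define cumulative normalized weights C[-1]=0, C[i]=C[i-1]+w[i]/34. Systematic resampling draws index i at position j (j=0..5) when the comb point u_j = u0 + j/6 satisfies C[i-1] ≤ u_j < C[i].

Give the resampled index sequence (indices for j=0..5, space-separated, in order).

C = [7/34, 15/34, 10/17, 10/17, 14/17, 1]
j=0: u_0=1/36 ∈ [0, 7/34) → index 0
j=1: u_1=7/36 ∈ [0, 7/34) → index 0
j=2: u_2=13/36 ∈ [7/34, 15/34) → index 1
j=3: u_3=19/36 ∈ [15/34, 10/17) → index 2
j=4: u_4=25/36 ∈ [10/17, 14/17) → index 4
j=5: u_5=31/36 ∈ [14/17, 1) → index 5

0 0 1 2 4 5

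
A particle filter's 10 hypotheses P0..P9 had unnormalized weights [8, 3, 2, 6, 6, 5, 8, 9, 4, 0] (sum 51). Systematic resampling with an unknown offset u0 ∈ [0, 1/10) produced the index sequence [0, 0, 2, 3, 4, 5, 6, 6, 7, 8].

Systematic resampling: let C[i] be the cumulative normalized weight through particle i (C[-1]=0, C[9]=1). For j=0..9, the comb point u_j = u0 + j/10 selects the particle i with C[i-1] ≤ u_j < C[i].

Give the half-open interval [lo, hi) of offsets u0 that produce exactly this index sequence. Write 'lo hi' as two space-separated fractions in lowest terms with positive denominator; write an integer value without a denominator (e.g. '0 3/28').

C = [8/51, 11/51, 13/51, 19/51, 25/51, 10/17, 38/51, 47/51, 1, 1]
j=0 picked index 0: u0 ∈ [0, 8/51)
j=1 picked index 0: u0 ∈ [-1/10, 29/510)
j=2 picked index 2: u0 ∈ [4/255, 14/255)
j=3 picked index 3: u0 ∈ [-23/510, 37/510)
j=4 picked index 4: u0 ∈ [-7/255, 23/255)
j=5 picked index 5: u0 ∈ [-1/102, 3/34)
j=6 picked index 6: u0 ∈ [-1/85, 37/255)
j=7 picked index 6: u0 ∈ [-19/170, 23/510)
j=8 picked index 7: u0 ∈ [-14/255, 31/255)
j=9 picked index 8: u0 ∈ [11/510, 1/10)
intersection: [11/510, 23/510)

11/510 23/510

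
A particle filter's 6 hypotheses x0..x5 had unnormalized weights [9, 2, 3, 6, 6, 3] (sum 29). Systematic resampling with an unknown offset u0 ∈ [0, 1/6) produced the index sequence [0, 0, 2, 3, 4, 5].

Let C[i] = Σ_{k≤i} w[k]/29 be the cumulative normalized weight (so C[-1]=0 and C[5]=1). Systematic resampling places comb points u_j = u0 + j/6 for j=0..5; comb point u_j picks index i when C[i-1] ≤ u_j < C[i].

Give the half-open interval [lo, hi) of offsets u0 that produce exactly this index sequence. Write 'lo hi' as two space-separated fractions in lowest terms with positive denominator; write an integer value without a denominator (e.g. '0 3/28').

11/174 25/174

C = [9/29, 11/29, 14/29, 20/29, 26/29, 1]
j=0 picked index 0: u0 ∈ [0, 9/29)
j=1 picked index 0: u0 ∈ [-1/6, 25/174)
j=2 picked index 2: u0 ∈ [4/87, 13/87)
j=3 picked index 3: u0 ∈ [-1/58, 11/58)
j=4 picked index 4: u0 ∈ [2/87, 20/87)
j=5 picked index 5: u0 ∈ [11/174, 1/6)
intersection: [11/174, 25/174)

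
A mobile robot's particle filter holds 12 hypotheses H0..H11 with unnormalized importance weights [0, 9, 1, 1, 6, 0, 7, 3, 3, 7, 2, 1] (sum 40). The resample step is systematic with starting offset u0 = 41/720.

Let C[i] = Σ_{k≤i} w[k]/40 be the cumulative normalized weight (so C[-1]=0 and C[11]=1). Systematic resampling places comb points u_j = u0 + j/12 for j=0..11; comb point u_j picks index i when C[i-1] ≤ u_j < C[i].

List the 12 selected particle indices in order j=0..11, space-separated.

C = [0, 9/40, 1/4, 11/40, 17/40, 17/40, 3/5, 27/40, 3/4, 37/40, 39/40, 1]
j=0: u_0=41/720 ∈ [0, 9/40) → index 1
j=1: u_1=101/720 ∈ [0, 9/40) → index 1
j=2: u_2=161/720 ∈ [0, 9/40) → index 1
j=3: u_3=221/720 ∈ [11/40, 17/40) → index 4
j=4: u_4=281/720 ∈ [11/40, 17/40) → index 4
j=5: u_5=341/720 ∈ [17/40, 3/5) → index 6
j=6: u_6=401/720 ∈ [17/40, 3/5) → index 6
j=7: u_7=461/720 ∈ [3/5, 27/40) → index 7
j=8: u_8=521/720 ∈ [27/40, 3/4) → index 8
j=9: u_9=581/720 ∈ [3/4, 37/40) → index 9
j=10: u_10=641/720 ∈ [3/4, 37/40) → index 9
j=11: u_11=701/720 ∈ [37/40, 39/40) → index 10

1 1 1 4 4 6 6 7 8 9 9 10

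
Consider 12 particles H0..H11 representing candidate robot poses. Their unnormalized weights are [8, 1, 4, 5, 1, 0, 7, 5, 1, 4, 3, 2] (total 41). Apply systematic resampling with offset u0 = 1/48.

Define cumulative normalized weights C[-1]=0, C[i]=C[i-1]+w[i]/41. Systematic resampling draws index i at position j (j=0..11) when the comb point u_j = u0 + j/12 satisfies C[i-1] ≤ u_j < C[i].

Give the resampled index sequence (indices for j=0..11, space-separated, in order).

C = [8/41, 9/41, 13/41, 18/41, 19/41, 19/41, 26/41, 31/41, 32/41, 36/41, 39/41, 1]
j=0: u_0=1/48 ∈ [0, 8/41) → index 0
j=1: u_1=5/48 ∈ [0, 8/41) → index 0
j=2: u_2=3/16 ∈ [0, 8/41) → index 0
j=3: u_3=13/48 ∈ [9/41, 13/41) → index 2
j=4: u_4=17/48 ∈ [13/41, 18/41) → index 3
j=5: u_5=7/16 ∈ [13/41, 18/41) → index 3
j=6: u_6=25/48 ∈ [19/41, 26/41) → index 6
j=7: u_7=29/48 ∈ [19/41, 26/41) → index 6
j=8: u_8=11/16 ∈ [26/41, 31/41) → index 7
j=9: u_9=37/48 ∈ [31/41, 32/41) → index 8
j=10: u_10=41/48 ∈ [32/41, 36/41) → index 9
j=11: u_11=15/16 ∈ [36/41, 39/41) → index 10

0 0 0 2 3 3 6 6 7 8 9 10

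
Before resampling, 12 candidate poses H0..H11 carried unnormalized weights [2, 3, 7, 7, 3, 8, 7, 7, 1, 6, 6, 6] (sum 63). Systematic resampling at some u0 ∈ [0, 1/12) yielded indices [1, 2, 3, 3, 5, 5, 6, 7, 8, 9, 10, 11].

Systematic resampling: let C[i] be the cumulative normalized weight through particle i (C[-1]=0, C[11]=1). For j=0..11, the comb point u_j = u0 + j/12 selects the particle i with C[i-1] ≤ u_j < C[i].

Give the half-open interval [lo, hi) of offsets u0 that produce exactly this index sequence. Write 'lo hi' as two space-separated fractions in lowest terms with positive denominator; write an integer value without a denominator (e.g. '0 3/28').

C = [2/63, 5/63, 4/21, 19/63, 22/63, 10/21, 37/63, 44/63, 5/7, 17/21, 19/21, 1]
j=0 picked index 1: u0 ∈ [2/63, 5/63)
j=1 picked index 2: u0 ∈ [-1/252, 3/28)
j=2 picked index 3: u0 ∈ [1/42, 17/126)
j=3 picked index 3: u0 ∈ [-5/84, 13/252)
j=4 picked index 5: u0 ∈ [1/63, 1/7)
j=5 picked index 5: u0 ∈ [-17/252, 5/84)
j=6 picked index 6: u0 ∈ [-1/42, 11/126)
j=7 picked index 7: u0 ∈ [1/252, 29/252)
j=8 picked index 8: u0 ∈ [2/63, 1/21)
j=9 picked index 9: u0 ∈ [-1/28, 5/84)
j=10 picked index 10: u0 ∈ [-1/42, 1/14)
j=11 picked index 11: u0 ∈ [-1/84, 1/12)
intersection: [2/63, 1/21)

2/63 1/21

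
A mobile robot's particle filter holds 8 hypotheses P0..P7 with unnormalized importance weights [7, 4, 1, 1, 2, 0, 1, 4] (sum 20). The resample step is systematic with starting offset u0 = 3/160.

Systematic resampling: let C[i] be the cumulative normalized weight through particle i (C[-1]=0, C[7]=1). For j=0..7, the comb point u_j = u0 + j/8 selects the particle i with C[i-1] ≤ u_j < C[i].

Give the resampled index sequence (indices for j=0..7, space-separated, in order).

0 0 0 1 1 3 6 7

C = [7/20, 11/20, 3/5, 13/20, 3/4, 3/4, 4/5, 1]
j=0: u_0=3/160 ∈ [0, 7/20) → index 0
j=1: u_1=23/160 ∈ [0, 7/20) → index 0
j=2: u_2=43/160 ∈ [0, 7/20) → index 0
j=3: u_3=63/160 ∈ [7/20, 11/20) → index 1
j=4: u_4=83/160 ∈ [7/20, 11/20) → index 1
j=5: u_5=103/160 ∈ [3/5, 13/20) → index 3
j=6: u_6=123/160 ∈ [3/4, 4/5) → index 6
j=7: u_7=143/160 ∈ [4/5, 1) → index 7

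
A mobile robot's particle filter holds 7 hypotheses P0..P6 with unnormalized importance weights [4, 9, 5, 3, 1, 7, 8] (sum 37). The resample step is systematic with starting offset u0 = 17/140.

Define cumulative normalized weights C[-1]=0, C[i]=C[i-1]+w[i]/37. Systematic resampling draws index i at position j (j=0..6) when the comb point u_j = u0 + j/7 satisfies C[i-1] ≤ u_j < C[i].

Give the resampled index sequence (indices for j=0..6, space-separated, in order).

1 1 2 3 5 6 6

C = [4/37, 13/37, 18/37, 21/37, 22/37, 29/37, 1]
j=0: u_0=17/140 ∈ [4/37, 13/37) → index 1
j=1: u_1=37/140 ∈ [4/37, 13/37) → index 1
j=2: u_2=57/140 ∈ [13/37, 18/37) → index 2
j=3: u_3=11/20 ∈ [18/37, 21/37) → index 3
j=4: u_4=97/140 ∈ [22/37, 29/37) → index 5
j=5: u_5=117/140 ∈ [29/37, 1) → index 6
j=6: u_6=137/140 ∈ [29/37, 1) → index 6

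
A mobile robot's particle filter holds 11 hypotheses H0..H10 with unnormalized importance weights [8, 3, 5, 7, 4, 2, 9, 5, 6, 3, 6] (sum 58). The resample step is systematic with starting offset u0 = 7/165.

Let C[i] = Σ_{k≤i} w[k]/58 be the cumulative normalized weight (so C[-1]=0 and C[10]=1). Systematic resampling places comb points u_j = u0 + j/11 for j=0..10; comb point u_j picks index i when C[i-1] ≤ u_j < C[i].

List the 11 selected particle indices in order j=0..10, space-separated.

C = [4/29, 11/58, 8/29, 23/58, 27/58, 1/2, 19/29, 43/58, 49/58, 26/29, 1]
j=0: u_0=7/165 ∈ [0, 4/29) → index 0
j=1: u_1=2/15 ∈ [0, 4/29) → index 0
j=2: u_2=37/165 ∈ [11/58, 8/29) → index 2
j=3: u_3=52/165 ∈ [8/29, 23/58) → index 3
j=4: u_4=67/165 ∈ [23/58, 27/58) → index 4
j=5: u_5=82/165 ∈ [27/58, 1/2) → index 5
j=6: u_6=97/165 ∈ [1/2, 19/29) → index 6
j=7: u_7=112/165 ∈ [19/29, 43/58) → index 7
j=8: u_8=127/165 ∈ [43/58, 49/58) → index 8
j=9: u_9=142/165 ∈ [49/58, 26/29) → index 9
j=10: u_10=157/165 ∈ [26/29, 1) → index 10

0 0 2 3 4 5 6 7 8 9 10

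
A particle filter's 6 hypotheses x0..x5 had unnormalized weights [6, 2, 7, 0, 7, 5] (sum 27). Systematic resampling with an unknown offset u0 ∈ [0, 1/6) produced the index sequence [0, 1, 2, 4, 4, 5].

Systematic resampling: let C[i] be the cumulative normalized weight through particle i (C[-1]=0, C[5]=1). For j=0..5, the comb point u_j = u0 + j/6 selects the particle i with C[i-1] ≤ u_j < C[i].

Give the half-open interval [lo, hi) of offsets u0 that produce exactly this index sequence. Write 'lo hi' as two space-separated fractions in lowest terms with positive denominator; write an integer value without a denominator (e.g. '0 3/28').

1/18 7/54

C = [2/9, 8/27, 5/9, 5/9, 22/27, 1]
j=0 picked index 0: u0 ∈ [0, 2/9)
j=1 picked index 1: u0 ∈ [1/18, 7/54)
j=2 picked index 2: u0 ∈ [-1/27, 2/9)
j=3 picked index 4: u0 ∈ [1/18, 17/54)
j=4 picked index 4: u0 ∈ [-1/9, 4/27)
j=5 picked index 5: u0 ∈ [-1/54, 1/6)
intersection: [1/18, 7/54)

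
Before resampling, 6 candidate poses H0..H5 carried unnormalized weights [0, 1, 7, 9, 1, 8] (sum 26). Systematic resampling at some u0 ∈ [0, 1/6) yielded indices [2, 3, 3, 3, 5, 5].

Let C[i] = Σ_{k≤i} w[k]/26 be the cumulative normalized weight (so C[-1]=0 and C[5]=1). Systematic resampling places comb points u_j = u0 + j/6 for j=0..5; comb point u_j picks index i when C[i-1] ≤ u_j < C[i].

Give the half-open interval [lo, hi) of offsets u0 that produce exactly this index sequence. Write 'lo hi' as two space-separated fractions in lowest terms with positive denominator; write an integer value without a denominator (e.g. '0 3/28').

C = [0, 1/26, 4/13, 17/26, 9/13, 1]
j=0 picked index 2: u0 ∈ [1/26, 4/13)
j=1 picked index 3: u0 ∈ [11/78, 19/39)
j=2 picked index 3: u0 ∈ [-1/39, 25/78)
j=3 picked index 3: u0 ∈ [-5/26, 2/13)
j=4 picked index 5: u0 ∈ [1/39, 1/3)
j=5 picked index 5: u0 ∈ [-11/78, 1/6)
intersection: [11/78, 2/13)

11/78 2/13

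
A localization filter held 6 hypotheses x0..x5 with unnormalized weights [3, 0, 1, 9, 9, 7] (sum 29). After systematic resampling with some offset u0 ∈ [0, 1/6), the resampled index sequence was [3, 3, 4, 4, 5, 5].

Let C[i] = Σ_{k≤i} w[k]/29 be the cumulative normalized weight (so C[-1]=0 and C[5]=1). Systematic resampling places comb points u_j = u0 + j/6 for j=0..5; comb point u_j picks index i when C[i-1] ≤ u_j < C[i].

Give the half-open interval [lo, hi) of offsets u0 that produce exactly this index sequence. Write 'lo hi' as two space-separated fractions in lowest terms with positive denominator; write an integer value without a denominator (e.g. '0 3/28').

C = [3/29, 3/29, 4/29, 13/29, 22/29, 1]
j=0 picked index 3: u0 ∈ [4/29, 13/29)
j=1 picked index 3: u0 ∈ [-5/174, 49/174)
j=2 picked index 4: u0 ∈ [10/87, 37/87)
j=3 picked index 4: u0 ∈ [-3/58, 15/58)
j=4 picked index 5: u0 ∈ [8/87, 1/3)
j=5 picked index 5: u0 ∈ [-13/174, 1/6)
intersection: [4/29, 1/6)

4/29 1/6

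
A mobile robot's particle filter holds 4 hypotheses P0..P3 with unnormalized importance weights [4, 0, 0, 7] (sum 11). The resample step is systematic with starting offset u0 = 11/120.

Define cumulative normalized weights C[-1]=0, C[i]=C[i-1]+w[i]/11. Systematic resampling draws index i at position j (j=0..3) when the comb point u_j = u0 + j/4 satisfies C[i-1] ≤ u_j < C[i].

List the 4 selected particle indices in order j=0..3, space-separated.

C = [4/11, 4/11, 4/11, 1]
j=0: u_0=11/120 ∈ [0, 4/11) → index 0
j=1: u_1=41/120 ∈ [0, 4/11) → index 0
j=2: u_2=71/120 ∈ [4/11, 1) → index 3
j=3: u_3=101/120 ∈ [4/11, 1) → index 3

0 0 3 3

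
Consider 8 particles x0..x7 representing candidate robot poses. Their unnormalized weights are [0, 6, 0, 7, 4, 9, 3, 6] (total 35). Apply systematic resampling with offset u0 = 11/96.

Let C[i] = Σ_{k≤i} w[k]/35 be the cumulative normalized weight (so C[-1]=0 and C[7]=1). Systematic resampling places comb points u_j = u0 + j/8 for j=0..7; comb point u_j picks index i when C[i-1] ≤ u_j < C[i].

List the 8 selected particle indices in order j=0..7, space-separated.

C = [0, 6/35, 6/35, 13/35, 17/35, 26/35, 29/35, 1]
j=0: u_0=11/96 ∈ [0, 6/35) → index 1
j=1: u_1=23/96 ∈ [6/35, 13/35) → index 3
j=2: u_2=35/96 ∈ [6/35, 13/35) → index 3
j=3: u_3=47/96 ∈ [17/35, 26/35) → index 5
j=4: u_4=59/96 ∈ [17/35, 26/35) → index 5
j=5: u_5=71/96 ∈ [17/35, 26/35) → index 5
j=6: u_6=83/96 ∈ [29/35, 1) → index 7
j=7: u_7=95/96 ∈ [29/35, 1) → index 7

1 3 3 5 5 5 7 7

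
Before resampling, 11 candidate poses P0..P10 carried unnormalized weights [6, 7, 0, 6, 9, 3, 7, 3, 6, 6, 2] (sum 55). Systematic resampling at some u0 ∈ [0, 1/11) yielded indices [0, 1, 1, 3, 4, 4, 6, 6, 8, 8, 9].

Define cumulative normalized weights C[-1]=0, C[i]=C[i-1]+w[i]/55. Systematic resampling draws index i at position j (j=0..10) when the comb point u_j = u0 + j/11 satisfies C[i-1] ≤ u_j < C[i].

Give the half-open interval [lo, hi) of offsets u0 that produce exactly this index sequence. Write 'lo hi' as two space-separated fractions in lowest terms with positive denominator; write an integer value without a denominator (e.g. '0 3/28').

C = [6/55, 13/55, 13/55, 19/55, 28/55, 31/55, 38/55, 41/55, 47/55, 53/55, 1]
j=0 picked index 0: u0 ∈ [0, 6/55)
j=1 picked index 1: u0 ∈ [1/55, 8/55)
j=2 picked index 1: u0 ∈ [-4/55, 3/55)
j=3 picked index 3: u0 ∈ [-2/55, 4/55)
j=4 picked index 4: u0 ∈ [-1/55, 8/55)
j=5 picked index 4: u0 ∈ [-6/55, 3/55)
j=6 picked index 6: u0 ∈ [1/55, 8/55)
j=7 picked index 6: u0 ∈ [-4/55, 3/55)
j=8 picked index 8: u0 ∈ [1/55, 7/55)
j=9 picked index 8: u0 ∈ [-4/55, 2/55)
j=10 picked index 9: u0 ∈ [-3/55, 3/55)
intersection: [1/55, 2/55)

1/55 2/55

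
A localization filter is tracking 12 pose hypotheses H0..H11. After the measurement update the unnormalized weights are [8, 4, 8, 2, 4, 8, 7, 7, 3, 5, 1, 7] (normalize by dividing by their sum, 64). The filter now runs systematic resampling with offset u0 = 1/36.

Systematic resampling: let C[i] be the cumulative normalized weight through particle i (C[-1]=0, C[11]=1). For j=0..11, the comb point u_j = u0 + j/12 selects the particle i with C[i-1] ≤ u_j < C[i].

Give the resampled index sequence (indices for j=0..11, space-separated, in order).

C = [1/8, 3/16, 5/16, 11/32, 13/32, 17/32, 41/64, 3/4, 51/64, 7/8, 57/64, 1]
j=0: u_0=1/36 ∈ [0, 1/8) → index 0
j=1: u_1=1/9 ∈ [0, 1/8) → index 0
j=2: u_2=7/36 ∈ [3/16, 5/16) → index 2
j=3: u_3=5/18 ∈ [3/16, 5/16) → index 2
j=4: u_4=13/36 ∈ [11/32, 13/32) → index 4
j=5: u_5=4/9 ∈ [13/32, 17/32) → index 5
j=6: u_6=19/36 ∈ [13/32, 17/32) → index 5
j=7: u_7=11/18 ∈ [17/32, 41/64) → index 6
j=8: u_8=25/36 ∈ [41/64, 3/4) → index 7
j=9: u_9=7/9 ∈ [3/4, 51/64) → index 8
j=10: u_10=31/36 ∈ [51/64, 7/8) → index 9
j=11: u_11=17/18 ∈ [57/64, 1) → index 11

0 0 2 2 4 5 5 6 7 8 9 11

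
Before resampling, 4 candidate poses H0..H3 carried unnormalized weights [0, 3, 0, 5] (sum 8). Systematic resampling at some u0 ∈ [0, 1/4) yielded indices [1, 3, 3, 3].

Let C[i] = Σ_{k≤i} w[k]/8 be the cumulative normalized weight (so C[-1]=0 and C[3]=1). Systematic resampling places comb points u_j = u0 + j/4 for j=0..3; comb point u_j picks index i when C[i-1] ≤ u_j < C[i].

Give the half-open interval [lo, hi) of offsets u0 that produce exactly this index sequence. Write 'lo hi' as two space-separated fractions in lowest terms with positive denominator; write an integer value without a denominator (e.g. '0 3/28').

C = [0, 3/8, 3/8, 1]
j=0 picked index 1: u0 ∈ [0, 3/8)
j=1 picked index 3: u0 ∈ [1/8, 3/4)
j=2 picked index 3: u0 ∈ [-1/8, 1/2)
j=3 picked index 3: u0 ∈ [-3/8, 1/4)
intersection: [1/8, 1/4)

1/8 1/4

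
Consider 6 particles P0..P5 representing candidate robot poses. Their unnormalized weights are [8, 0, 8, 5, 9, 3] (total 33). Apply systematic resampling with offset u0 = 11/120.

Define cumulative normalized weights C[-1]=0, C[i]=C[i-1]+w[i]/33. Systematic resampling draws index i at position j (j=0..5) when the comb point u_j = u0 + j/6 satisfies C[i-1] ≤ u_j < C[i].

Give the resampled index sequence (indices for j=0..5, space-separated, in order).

0 2 2 3 4 5

C = [8/33, 8/33, 16/33, 7/11, 10/11, 1]
j=0: u_0=11/120 ∈ [0, 8/33) → index 0
j=1: u_1=31/120 ∈ [8/33, 16/33) → index 2
j=2: u_2=17/40 ∈ [8/33, 16/33) → index 2
j=3: u_3=71/120 ∈ [16/33, 7/11) → index 3
j=4: u_4=91/120 ∈ [7/11, 10/11) → index 4
j=5: u_5=37/40 ∈ [10/11, 1) → index 5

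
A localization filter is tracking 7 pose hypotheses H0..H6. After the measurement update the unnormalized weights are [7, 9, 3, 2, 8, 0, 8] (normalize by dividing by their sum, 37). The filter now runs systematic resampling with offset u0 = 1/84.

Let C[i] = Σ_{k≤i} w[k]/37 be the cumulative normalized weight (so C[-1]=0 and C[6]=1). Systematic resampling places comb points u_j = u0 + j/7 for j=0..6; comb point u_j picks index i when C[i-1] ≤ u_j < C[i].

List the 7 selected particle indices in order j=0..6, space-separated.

C = [7/37, 16/37, 19/37, 21/37, 29/37, 29/37, 1]
j=0: u_0=1/84 ∈ [0, 7/37) → index 0
j=1: u_1=13/84 ∈ [0, 7/37) → index 0
j=2: u_2=25/84 ∈ [7/37, 16/37) → index 1
j=3: u_3=37/84 ∈ [16/37, 19/37) → index 2
j=4: u_4=7/12 ∈ [21/37, 29/37) → index 4
j=5: u_5=61/84 ∈ [21/37, 29/37) → index 4
j=6: u_6=73/84 ∈ [29/37, 1) → index 6

0 0 1 2 4 4 6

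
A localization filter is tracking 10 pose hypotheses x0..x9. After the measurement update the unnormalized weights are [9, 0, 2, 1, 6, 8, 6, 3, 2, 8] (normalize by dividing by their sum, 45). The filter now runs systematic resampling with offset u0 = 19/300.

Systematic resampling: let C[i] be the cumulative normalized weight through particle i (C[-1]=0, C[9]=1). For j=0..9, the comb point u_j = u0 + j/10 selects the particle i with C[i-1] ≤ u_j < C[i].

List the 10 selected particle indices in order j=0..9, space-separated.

0 0 3 4 5 5 6 7 9 9

C = [1/5, 1/5, 11/45, 4/15, 2/5, 26/45, 32/45, 7/9, 37/45, 1]
j=0: u_0=19/300 ∈ [0, 1/5) → index 0
j=1: u_1=49/300 ∈ [0, 1/5) → index 0
j=2: u_2=79/300 ∈ [11/45, 4/15) → index 3
j=3: u_3=109/300 ∈ [4/15, 2/5) → index 4
j=4: u_4=139/300 ∈ [2/5, 26/45) → index 5
j=5: u_5=169/300 ∈ [2/5, 26/45) → index 5
j=6: u_6=199/300 ∈ [26/45, 32/45) → index 6
j=7: u_7=229/300 ∈ [32/45, 7/9) → index 7
j=8: u_8=259/300 ∈ [37/45, 1) → index 9
j=9: u_9=289/300 ∈ [37/45, 1) → index 9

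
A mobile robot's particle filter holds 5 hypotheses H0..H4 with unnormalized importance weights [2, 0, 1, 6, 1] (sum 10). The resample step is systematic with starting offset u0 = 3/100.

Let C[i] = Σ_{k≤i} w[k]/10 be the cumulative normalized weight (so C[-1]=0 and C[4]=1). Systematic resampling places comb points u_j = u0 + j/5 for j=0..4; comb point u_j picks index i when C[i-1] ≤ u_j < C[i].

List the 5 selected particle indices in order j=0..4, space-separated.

C = [1/5, 1/5, 3/10, 9/10, 1]
j=0: u_0=3/100 ∈ [0, 1/5) → index 0
j=1: u_1=23/100 ∈ [1/5, 3/10) → index 2
j=2: u_2=43/100 ∈ [3/10, 9/10) → index 3
j=3: u_3=63/100 ∈ [3/10, 9/10) → index 3
j=4: u_4=83/100 ∈ [3/10, 9/10) → index 3

0 2 3 3 3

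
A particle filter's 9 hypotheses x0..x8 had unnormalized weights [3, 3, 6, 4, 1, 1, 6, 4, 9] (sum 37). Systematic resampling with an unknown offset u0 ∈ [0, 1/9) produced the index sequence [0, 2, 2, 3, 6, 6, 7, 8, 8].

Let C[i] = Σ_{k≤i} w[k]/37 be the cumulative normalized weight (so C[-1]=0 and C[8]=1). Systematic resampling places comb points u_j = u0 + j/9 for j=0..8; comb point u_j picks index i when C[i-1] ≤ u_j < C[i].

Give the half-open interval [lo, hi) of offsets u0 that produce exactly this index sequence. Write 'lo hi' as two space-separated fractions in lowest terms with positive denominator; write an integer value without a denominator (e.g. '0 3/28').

C = [3/37, 6/37, 12/37, 16/37, 17/37, 18/37, 24/37, 28/37, 1]
j=0 picked index 0: u0 ∈ [0, 3/37)
j=1 picked index 2: u0 ∈ [17/333, 71/333)
j=2 picked index 2: u0 ∈ [-20/333, 34/333)
j=3 picked index 3: u0 ∈ [-1/111, 11/111)
j=4 picked index 6: u0 ∈ [14/333, 68/333)
j=5 picked index 6: u0 ∈ [-23/333, 31/333)
j=6 picked index 7: u0 ∈ [-2/111, 10/111)
j=7 picked index 8: u0 ∈ [-7/333, 2/9)
j=8 picked index 8: u0 ∈ [-44/333, 1/9)
intersection: [17/333, 3/37)

17/333 3/37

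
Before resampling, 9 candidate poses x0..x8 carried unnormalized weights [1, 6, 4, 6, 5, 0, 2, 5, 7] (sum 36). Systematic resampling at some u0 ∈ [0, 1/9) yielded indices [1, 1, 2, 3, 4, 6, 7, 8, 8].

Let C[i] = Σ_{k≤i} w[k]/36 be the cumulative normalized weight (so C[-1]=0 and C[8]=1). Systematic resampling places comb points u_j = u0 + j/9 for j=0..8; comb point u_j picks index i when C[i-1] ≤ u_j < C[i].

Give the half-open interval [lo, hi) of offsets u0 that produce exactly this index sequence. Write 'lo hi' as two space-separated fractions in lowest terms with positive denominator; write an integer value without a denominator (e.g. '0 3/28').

1/18 1/12

C = [1/36, 7/36, 11/36, 17/36, 11/18, 11/18, 2/3, 29/36, 1]
j=0 picked index 1: u0 ∈ [1/36, 7/36)
j=1 picked index 1: u0 ∈ [-1/12, 1/12)
j=2 picked index 2: u0 ∈ [-1/36, 1/12)
j=3 picked index 3: u0 ∈ [-1/36, 5/36)
j=4 picked index 4: u0 ∈ [1/36, 1/6)
j=5 picked index 6: u0 ∈ [1/18, 1/9)
j=6 picked index 7: u0 ∈ [0, 5/36)
j=7 picked index 8: u0 ∈ [1/36, 2/9)
j=8 picked index 8: u0 ∈ [-1/12, 1/9)
intersection: [1/18, 1/12)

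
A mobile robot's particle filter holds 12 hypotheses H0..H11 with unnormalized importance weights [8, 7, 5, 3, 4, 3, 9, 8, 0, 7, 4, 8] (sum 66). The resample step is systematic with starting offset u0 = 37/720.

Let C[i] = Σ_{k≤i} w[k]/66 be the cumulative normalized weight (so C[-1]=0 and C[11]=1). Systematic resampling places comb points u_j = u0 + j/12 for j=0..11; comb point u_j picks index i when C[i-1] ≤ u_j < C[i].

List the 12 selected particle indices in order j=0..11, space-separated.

0 1 1 2 4 6 6 7 9 9 11 11

C = [4/33, 5/22, 10/33, 23/66, 9/22, 5/11, 13/22, 47/66, 47/66, 9/11, 29/33, 1]
j=0: u_0=37/720 ∈ [0, 4/33) → index 0
j=1: u_1=97/720 ∈ [4/33, 5/22) → index 1
j=2: u_2=157/720 ∈ [4/33, 5/22) → index 1
j=3: u_3=217/720 ∈ [5/22, 10/33) → index 2
j=4: u_4=277/720 ∈ [23/66, 9/22) → index 4
j=5: u_5=337/720 ∈ [5/11, 13/22) → index 6
j=6: u_6=397/720 ∈ [5/11, 13/22) → index 6
j=7: u_7=457/720 ∈ [13/22, 47/66) → index 7
j=8: u_8=517/720 ∈ [47/66, 9/11) → index 9
j=9: u_9=577/720 ∈ [47/66, 9/11) → index 9
j=10: u_10=637/720 ∈ [29/33, 1) → index 11
j=11: u_11=697/720 ∈ [29/33, 1) → index 11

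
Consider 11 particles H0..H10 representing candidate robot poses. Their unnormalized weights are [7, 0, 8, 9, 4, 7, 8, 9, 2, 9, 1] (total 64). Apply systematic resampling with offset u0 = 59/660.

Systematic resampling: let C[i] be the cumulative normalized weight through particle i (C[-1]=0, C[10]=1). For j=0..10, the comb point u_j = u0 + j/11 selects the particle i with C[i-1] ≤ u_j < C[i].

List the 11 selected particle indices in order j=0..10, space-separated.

0 2 3 3 5 5 6 7 8 9 10

C = [7/64, 7/64, 15/64, 3/8, 7/16, 35/64, 43/64, 13/16, 27/32, 63/64, 1]
j=0: u_0=59/660 ∈ [0, 7/64) → index 0
j=1: u_1=119/660 ∈ [7/64, 15/64) → index 2
j=2: u_2=179/660 ∈ [15/64, 3/8) → index 3
j=3: u_3=239/660 ∈ [15/64, 3/8) → index 3
j=4: u_4=299/660 ∈ [7/16, 35/64) → index 5
j=5: u_5=359/660 ∈ [7/16, 35/64) → index 5
j=6: u_6=419/660 ∈ [35/64, 43/64) → index 6
j=7: u_7=479/660 ∈ [43/64, 13/16) → index 7
j=8: u_8=49/60 ∈ [13/16, 27/32) → index 8
j=9: u_9=599/660 ∈ [27/32, 63/64) → index 9
j=10: u_10=659/660 ∈ [63/64, 1) → index 10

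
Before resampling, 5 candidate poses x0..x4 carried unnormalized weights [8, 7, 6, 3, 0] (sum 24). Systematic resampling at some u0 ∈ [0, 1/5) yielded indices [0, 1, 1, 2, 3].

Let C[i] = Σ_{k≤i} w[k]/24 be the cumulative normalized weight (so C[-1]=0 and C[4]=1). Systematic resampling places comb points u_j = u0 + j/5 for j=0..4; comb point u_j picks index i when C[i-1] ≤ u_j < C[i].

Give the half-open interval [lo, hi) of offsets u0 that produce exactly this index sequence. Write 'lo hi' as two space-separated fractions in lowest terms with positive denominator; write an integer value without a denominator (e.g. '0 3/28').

C = [1/3, 5/8, 7/8, 1, 1]
j=0 picked index 0: u0 ∈ [0, 1/3)
j=1 picked index 1: u0 ∈ [2/15, 17/40)
j=2 picked index 1: u0 ∈ [-1/15, 9/40)
j=3 picked index 2: u0 ∈ [1/40, 11/40)
j=4 picked index 3: u0 ∈ [3/40, 1/5)
intersection: [2/15, 1/5)

2/15 1/5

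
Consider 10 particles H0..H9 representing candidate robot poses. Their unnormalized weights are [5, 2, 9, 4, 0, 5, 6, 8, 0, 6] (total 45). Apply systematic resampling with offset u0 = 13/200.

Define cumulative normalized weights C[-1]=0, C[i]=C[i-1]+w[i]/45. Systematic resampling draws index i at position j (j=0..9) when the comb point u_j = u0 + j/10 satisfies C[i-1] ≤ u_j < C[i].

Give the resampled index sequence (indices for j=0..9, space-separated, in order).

C = [1/9, 7/45, 16/45, 4/9, 4/9, 5/9, 31/45, 13/15, 13/15, 1]
j=0: u_0=13/200 ∈ [0, 1/9) → index 0
j=1: u_1=33/200 ∈ [7/45, 16/45) → index 2
j=2: u_2=53/200 ∈ [7/45, 16/45) → index 2
j=3: u_3=73/200 ∈ [16/45, 4/9) → index 3
j=4: u_4=93/200 ∈ [4/9, 5/9) → index 5
j=5: u_5=113/200 ∈ [5/9, 31/45) → index 6
j=6: u_6=133/200 ∈ [5/9, 31/45) → index 6
j=7: u_7=153/200 ∈ [31/45, 13/15) → index 7
j=8: u_8=173/200 ∈ [31/45, 13/15) → index 7
j=9: u_9=193/200 ∈ [13/15, 1) → index 9

0 2 2 3 5 6 6 7 7 9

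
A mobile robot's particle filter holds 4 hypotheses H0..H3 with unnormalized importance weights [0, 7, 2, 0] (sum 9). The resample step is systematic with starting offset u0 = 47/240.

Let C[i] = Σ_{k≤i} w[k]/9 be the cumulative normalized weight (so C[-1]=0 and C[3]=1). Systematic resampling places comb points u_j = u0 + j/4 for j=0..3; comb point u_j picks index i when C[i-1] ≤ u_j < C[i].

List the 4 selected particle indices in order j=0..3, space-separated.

1 1 1 2

C = [0, 7/9, 1, 1]
j=0: u_0=47/240 ∈ [0, 7/9) → index 1
j=1: u_1=107/240 ∈ [0, 7/9) → index 1
j=2: u_2=167/240 ∈ [0, 7/9) → index 1
j=3: u_3=227/240 ∈ [7/9, 1) → index 2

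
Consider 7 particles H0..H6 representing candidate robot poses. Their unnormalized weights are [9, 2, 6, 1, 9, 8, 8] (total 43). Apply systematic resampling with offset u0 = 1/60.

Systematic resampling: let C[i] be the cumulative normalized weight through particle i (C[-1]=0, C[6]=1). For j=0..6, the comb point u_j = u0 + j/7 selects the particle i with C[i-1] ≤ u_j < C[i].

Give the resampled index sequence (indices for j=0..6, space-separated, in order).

C = [9/43, 11/43, 17/43, 18/43, 27/43, 35/43, 1]
j=0: u_0=1/60 ∈ [0, 9/43) → index 0
j=1: u_1=67/420 ∈ [0, 9/43) → index 0
j=2: u_2=127/420 ∈ [11/43, 17/43) → index 2
j=3: u_3=187/420 ∈ [18/43, 27/43) → index 4
j=4: u_4=247/420 ∈ [18/43, 27/43) → index 4
j=5: u_5=307/420 ∈ [27/43, 35/43) → index 5
j=6: u_6=367/420 ∈ [35/43, 1) → index 6

0 0 2 4 4 5 6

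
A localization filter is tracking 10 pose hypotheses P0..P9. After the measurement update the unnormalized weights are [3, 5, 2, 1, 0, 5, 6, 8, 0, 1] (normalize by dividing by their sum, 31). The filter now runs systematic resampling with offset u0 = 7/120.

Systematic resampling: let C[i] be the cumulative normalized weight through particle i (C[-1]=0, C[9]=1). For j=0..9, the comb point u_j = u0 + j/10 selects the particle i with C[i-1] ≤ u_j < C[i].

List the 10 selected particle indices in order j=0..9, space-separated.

0 1 2 5 5 6 6 7 7 7

C = [3/31, 8/31, 10/31, 11/31, 11/31, 16/31, 22/31, 30/31, 30/31, 1]
j=0: u_0=7/120 ∈ [0, 3/31) → index 0
j=1: u_1=19/120 ∈ [3/31, 8/31) → index 1
j=2: u_2=31/120 ∈ [8/31, 10/31) → index 2
j=3: u_3=43/120 ∈ [11/31, 16/31) → index 5
j=4: u_4=11/24 ∈ [11/31, 16/31) → index 5
j=5: u_5=67/120 ∈ [16/31, 22/31) → index 6
j=6: u_6=79/120 ∈ [16/31, 22/31) → index 6
j=7: u_7=91/120 ∈ [22/31, 30/31) → index 7
j=8: u_8=103/120 ∈ [22/31, 30/31) → index 7
j=9: u_9=23/24 ∈ [22/31, 30/31) → index 7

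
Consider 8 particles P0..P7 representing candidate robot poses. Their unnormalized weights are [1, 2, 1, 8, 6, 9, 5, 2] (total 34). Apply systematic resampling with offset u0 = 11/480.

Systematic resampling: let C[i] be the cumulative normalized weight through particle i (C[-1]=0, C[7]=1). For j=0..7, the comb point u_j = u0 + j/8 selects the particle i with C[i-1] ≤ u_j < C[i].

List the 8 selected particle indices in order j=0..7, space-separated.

C = [1/34, 3/34, 2/17, 6/17, 9/17, 27/34, 16/17, 1]
j=0: u_0=11/480 ∈ [0, 1/34) → index 0
j=1: u_1=71/480 ∈ [2/17, 6/17) → index 3
j=2: u_2=131/480 ∈ [2/17, 6/17) → index 3
j=3: u_3=191/480 ∈ [6/17, 9/17) → index 4
j=4: u_4=251/480 ∈ [6/17, 9/17) → index 4
j=5: u_5=311/480 ∈ [9/17, 27/34) → index 5
j=6: u_6=371/480 ∈ [9/17, 27/34) → index 5
j=7: u_7=431/480 ∈ [27/34, 16/17) → index 6

0 3 3 4 4 5 5 6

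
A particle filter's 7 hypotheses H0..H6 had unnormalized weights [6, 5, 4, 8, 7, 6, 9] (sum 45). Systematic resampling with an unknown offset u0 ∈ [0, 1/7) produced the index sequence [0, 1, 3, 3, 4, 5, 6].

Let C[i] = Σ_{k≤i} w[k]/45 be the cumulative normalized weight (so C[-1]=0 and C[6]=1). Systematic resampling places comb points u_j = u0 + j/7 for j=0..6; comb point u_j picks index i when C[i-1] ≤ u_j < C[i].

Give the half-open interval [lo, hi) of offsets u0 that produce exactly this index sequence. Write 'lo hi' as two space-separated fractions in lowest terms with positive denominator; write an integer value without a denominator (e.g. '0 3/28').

C = [2/15, 11/45, 1/3, 23/45, 2/3, 4/5, 1]
j=0 picked index 0: u0 ∈ [0, 2/15)
j=1 picked index 1: u0 ∈ [-1/105, 32/315)
j=2 picked index 3: u0 ∈ [1/21, 71/315)
j=3 picked index 3: u0 ∈ [-2/21, 26/315)
j=4 picked index 4: u0 ∈ [-19/315, 2/21)
j=5 picked index 5: u0 ∈ [-1/21, 3/35)
j=6 picked index 6: u0 ∈ [-2/35, 1/7)
intersection: [1/21, 26/315)

1/21 26/315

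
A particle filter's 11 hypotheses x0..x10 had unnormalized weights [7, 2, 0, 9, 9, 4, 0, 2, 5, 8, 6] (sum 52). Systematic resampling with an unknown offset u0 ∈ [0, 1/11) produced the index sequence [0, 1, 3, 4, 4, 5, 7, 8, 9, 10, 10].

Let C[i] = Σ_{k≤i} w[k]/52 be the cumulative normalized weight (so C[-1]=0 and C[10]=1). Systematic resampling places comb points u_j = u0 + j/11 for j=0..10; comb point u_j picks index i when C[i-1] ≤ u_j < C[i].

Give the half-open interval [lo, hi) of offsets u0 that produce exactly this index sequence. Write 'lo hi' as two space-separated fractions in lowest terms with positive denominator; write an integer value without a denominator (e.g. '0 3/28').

21/286 47/572

C = [7/52, 9/52, 9/52, 9/26, 27/52, 31/52, 31/52, 33/52, 19/26, 23/26, 1]
j=0 picked index 0: u0 ∈ [0, 7/52)
j=1 picked index 1: u0 ∈ [25/572, 47/572)
j=2 picked index 3: u0 ∈ [-5/572, 47/286)
j=3 picked index 4: u0 ∈ [21/286, 141/572)
j=4 picked index 4: u0 ∈ [-5/286, 89/572)
j=5 picked index 5: u0 ∈ [37/572, 81/572)
j=6 picked index 7: u0 ∈ [29/572, 51/572)
j=7 picked index 8: u0 ∈ [-1/572, 27/286)
j=8 picked index 9: u0 ∈ [1/286, 45/286)
j=9 picked index 10: u0 ∈ [19/286, 2/11)
j=10 picked index 10: u0 ∈ [-7/286, 1/11)
intersection: [21/286, 47/572)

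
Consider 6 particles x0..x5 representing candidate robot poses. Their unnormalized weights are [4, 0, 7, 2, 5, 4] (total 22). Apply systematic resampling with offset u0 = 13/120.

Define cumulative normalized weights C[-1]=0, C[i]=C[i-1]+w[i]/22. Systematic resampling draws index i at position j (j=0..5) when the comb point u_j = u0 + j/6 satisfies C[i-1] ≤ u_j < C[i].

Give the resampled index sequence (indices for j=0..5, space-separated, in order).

C = [2/11, 2/11, 1/2, 13/22, 9/11, 1]
j=0: u_0=13/120 ∈ [0, 2/11) → index 0
j=1: u_1=11/40 ∈ [2/11, 1/2) → index 2
j=2: u_2=53/120 ∈ [2/11, 1/2) → index 2
j=3: u_3=73/120 ∈ [13/22, 9/11) → index 4
j=4: u_4=31/40 ∈ [13/22, 9/11) → index 4
j=5: u_5=113/120 ∈ [9/11, 1) → index 5

0 2 2 4 4 5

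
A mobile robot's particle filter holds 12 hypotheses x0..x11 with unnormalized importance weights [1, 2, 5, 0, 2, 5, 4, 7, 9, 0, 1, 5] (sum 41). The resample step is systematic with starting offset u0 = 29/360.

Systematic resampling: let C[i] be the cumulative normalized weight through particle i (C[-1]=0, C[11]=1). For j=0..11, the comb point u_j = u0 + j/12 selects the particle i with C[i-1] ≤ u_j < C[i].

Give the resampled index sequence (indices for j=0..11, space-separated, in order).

C = [1/41, 3/41, 8/41, 8/41, 10/41, 15/41, 19/41, 26/41, 35/41, 35/41, 36/41, 1]
j=0: u_0=29/360 ∈ [3/41, 8/41) → index 2
j=1: u_1=59/360 ∈ [3/41, 8/41) → index 2
j=2: u_2=89/360 ∈ [10/41, 15/41) → index 5
j=3: u_3=119/360 ∈ [10/41, 15/41) → index 5
j=4: u_4=149/360 ∈ [15/41, 19/41) → index 6
j=5: u_5=179/360 ∈ [19/41, 26/41) → index 7
j=6: u_6=209/360 ∈ [19/41, 26/41) → index 7
j=7: u_7=239/360 ∈ [26/41, 35/41) → index 8
j=8: u_8=269/360 ∈ [26/41, 35/41) → index 8
j=9: u_9=299/360 ∈ [26/41, 35/41) → index 8
j=10: u_10=329/360 ∈ [36/41, 1) → index 11
j=11: u_11=359/360 ∈ [36/41, 1) → index 11

2 2 5 5 6 7 7 8 8 8 11 11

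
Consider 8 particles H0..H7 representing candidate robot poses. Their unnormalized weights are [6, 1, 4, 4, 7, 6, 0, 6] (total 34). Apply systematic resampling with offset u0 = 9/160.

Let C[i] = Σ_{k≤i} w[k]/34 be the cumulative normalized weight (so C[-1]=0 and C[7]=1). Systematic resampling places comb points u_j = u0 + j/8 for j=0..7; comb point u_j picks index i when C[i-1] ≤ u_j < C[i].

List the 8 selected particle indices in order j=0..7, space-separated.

0 1 2 3 4 5 5 7

C = [3/17, 7/34, 11/34, 15/34, 11/17, 14/17, 14/17, 1]
j=0: u_0=9/160 ∈ [0, 3/17) → index 0
j=1: u_1=29/160 ∈ [3/17, 7/34) → index 1
j=2: u_2=49/160 ∈ [7/34, 11/34) → index 2
j=3: u_3=69/160 ∈ [11/34, 15/34) → index 3
j=4: u_4=89/160 ∈ [15/34, 11/17) → index 4
j=5: u_5=109/160 ∈ [11/17, 14/17) → index 5
j=6: u_6=129/160 ∈ [11/17, 14/17) → index 5
j=7: u_7=149/160 ∈ [14/17, 1) → index 7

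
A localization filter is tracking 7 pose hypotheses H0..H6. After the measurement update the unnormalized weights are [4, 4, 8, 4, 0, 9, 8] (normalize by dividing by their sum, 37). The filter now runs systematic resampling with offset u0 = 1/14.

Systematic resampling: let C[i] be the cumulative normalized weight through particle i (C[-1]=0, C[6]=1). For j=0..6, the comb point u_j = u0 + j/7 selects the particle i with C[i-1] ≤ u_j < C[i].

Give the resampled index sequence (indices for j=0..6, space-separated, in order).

0 1 2 3 5 6 6

C = [4/37, 8/37, 16/37, 20/37, 20/37, 29/37, 1]
j=0: u_0=1/14 ∈ [0, 4/37) → index 0
j=1: u_1=3/14 ∈ [4/37, 8/37) → index 1
j=2: u_2=5/14 ∈ [8/37, 16/37) → index 2
j=3: u_3=1/2 ∈ [16/37, 20/37) → index 3
j=4: u_4=9/14 ∈ [20/37, 29/37) → index 5
j=5: u_5=11/14 ∈ [29/37, 1) → index 6
j=6: u_6=13/14 ∈ [29/37, 1) → index 6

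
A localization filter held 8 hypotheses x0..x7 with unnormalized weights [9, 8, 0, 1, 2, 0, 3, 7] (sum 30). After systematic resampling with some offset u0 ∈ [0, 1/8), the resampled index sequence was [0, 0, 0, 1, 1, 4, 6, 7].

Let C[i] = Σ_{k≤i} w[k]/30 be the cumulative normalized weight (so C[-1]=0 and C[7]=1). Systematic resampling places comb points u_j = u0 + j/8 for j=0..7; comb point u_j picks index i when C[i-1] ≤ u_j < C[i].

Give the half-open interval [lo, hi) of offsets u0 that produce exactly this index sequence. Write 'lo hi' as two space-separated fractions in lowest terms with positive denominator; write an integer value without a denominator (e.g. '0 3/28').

C = [3/10, 17/30, 17/30, 3/5, 2/3, 2/3, 23/30, 1]
j=0 picked index 0: u0 ∈ [0, 3/10)
j=1 picked index 0: u0 ∈ [-1/8, 7/40)
j=2 picked index 0: u0 ∈ [-1/4, 1/20)
j=3 picked index 1: u0 ∈ [-3/40, 23/120)
j=4 picked index 1: u0 ∈ [-1/5, 1/15)
j=5 picked index 4: u0 ∈ [-1/40, 1/24)
j=6 picked index 6: u0 ∈ [-1/12, 1/60)
j=7 picked index 7: u0 ∈ [-13/120, 1/8)
intersection: [0, 1/60)

0 1/60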